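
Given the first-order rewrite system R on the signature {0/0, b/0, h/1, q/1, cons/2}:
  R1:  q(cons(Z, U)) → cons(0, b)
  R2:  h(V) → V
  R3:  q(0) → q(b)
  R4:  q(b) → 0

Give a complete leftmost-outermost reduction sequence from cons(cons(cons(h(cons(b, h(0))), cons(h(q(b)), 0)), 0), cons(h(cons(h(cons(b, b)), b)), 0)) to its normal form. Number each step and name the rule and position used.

1. cons(cons(cons(h(cons(b, h(0))), cons(h(q(b)), 0)), 0), cons(h(cons(h(cons(b, b)), b)), 0))  →  cons(cons(cons(cons(b, h(0)), cons(h(q(b)), 0)), 0), cons(h(cons(h(cons(b, b)), b)), 0))   [R2 at 1.1.1]
2. cons(cons(cons(cons(b, h(0)), cons(h(q(b)), 0)), 0), cons(h(cons(h(cons(b, b)), b)), 0))  →  cons(cons(cons(cons(b, 0), cons(h(q(b)), 0)), 0), cons(h(cons(h(cons(b, b)), b)), 0))   [R2 at 1.1.1.2]
3. cons(cons(cons(cons(b, 0), cons(h(q(b)), 0)), 0), cons(h(cons(h(cons(b, b)), b)), 0))  →  cons(cons(cons(cons(b, 0), cons(q(b), 0)), 0), cons(h(cons(h(cons(b, b)), b)), 0))   [R2 at 1.1.2.1]
4. cons(cons(cons(cons(b, 0), cons(q(b), 0)), 0), cons(h(cons(h(cons(b, b)), b)), 0))  →  cons(cons(cons(cons(b, 0), cons(0, 0)), 0), cons(h(cons(h(cons(b, b)), b)), 0))   [R4 at 1.1.2.1]
5. cons(cons(cons(cons(b, 0), cons(0, 0)), 0), cons(h(cons(h(cons(b, b)), b)), 0))  →  cons(cons(cons(cons(b, 0), cons(0, 0)), 0), cons(cons(h(cons(b, b)), b), 0))   [R2 at 2.1]
6. cons(cons(cons(cons(b, 0), cons(0, 0)), 0), cons(cons(h(cons(b, b)), b), 0))  →  cons(cons(cons(cons(b, 0), cons(0, 0)), 0), cons(cons(cons(b, b), b), 0))   [R2 at 2.1.1]

cons(cons(cons(cons(b, 0), cons(0, 0)), 0), cons(cons(cons(b, b), b), 0))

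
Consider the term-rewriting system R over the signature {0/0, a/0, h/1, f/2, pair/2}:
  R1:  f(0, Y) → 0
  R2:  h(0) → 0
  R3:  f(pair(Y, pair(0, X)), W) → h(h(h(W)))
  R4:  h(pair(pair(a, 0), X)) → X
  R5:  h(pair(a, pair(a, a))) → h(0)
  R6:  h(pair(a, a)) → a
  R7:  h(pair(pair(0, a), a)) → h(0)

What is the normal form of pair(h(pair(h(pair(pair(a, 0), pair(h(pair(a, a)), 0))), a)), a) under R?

1. pair(h(pair(h(pair(pair(a, 0), pair(h(pair(a, a)), 0))), a)), a)  →  pair(h(pair(pair(h(pair(a, a)), 0), a)), a)   [R4 at 1.1.1]
2. pair(h(pair(pair(h(pair(a, a)), 0), a)), a)  →  pair(h(pair(pair(a, 0), a)), a)   [R6 at 1.1.1.1]
3. pair(h(pair(pair(a, 0), a)), a)  →  pair(a, a)   [R4 at 1]

pair(a, a)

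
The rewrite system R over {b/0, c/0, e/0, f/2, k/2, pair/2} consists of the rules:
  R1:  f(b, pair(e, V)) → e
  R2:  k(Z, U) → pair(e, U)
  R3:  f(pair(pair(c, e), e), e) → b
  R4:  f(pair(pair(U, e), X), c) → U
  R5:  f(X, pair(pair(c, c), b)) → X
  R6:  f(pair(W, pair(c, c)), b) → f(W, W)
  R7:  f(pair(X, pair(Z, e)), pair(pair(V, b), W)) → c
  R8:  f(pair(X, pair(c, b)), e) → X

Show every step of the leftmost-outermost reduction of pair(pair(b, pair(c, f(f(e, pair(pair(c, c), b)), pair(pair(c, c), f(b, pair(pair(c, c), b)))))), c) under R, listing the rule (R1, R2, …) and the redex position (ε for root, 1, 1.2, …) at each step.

pair(pair(b, pair(c, e)), c)

1. pair(pair(b, pair(c, f(f(e, pair(pair(c, c), b)), pair(pair(c, c), f(b, pair(pair(c, c), b)))))), c)  →  pair(pair(b, pair(c, f(e, pair(pair(c, c), f(b, pair(pair(c, c), b)))))), c)   [R5 at 1.2.2.1]
2. pair(pair(b, pair(c, f(e, pair(pair(c, c), f(b, pair(pair(c, c), b)))))), c)  →  pair(pair(b, pair(c, f(e, pair(pair(c, c), b)))), c)   [R5 at 1.2.2.2.2]
3. pair(pair(b, pair(c, f(e, pair(pair(c, c), b)))), c)  →  pair(pair(b, pair(c, e)), c)   [R5 at 1.2.2]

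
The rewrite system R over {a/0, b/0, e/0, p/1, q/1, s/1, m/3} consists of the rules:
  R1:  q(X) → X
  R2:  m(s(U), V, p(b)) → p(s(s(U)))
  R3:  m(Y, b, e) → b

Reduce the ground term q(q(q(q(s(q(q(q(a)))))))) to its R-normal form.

1. q(q(q(q(s(q(q(q(a))))))))  →  q(q(q(s(q(q(q(a)))))))   [R1 at ε]
2. q(q(q(s(q(q(q(a)))))))  →  q(q(s(q(q(q(a))))))   [R1 at ε]
3. q(q(s(q(q(q(a))))))  →  q(s(q(q(q(a)))))   [R1 at ε]
4. q(s(q(q(q(a)))))  →  s(q(q(q(a))))   [R1 at ε]
5. s(q(q(q(a))))  →  s(q(q(a)))   [R1 at 1]
6. s(q(q(a)))  →  s(q(a))   [R1 at 1]
7. s(q(a))  →  s(a)   [R1 at 1]

s(a)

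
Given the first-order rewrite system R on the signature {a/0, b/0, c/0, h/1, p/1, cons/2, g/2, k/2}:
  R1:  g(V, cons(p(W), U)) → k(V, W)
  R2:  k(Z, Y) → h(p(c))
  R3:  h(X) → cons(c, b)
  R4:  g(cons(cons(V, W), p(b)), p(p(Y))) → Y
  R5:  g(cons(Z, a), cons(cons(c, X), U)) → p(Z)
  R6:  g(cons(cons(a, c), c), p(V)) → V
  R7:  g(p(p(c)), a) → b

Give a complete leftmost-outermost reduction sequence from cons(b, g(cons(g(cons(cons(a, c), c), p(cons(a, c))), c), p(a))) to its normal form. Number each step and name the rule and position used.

1. cons(b, g(cons(g(cons(cons(a, c), c), p(cons(a, c))), c), p(a)))  →  cons(b, g(cons(cons(a, c), c), p(a)))   [R6 at 2.1.1]
2. cons(b, g(cons(cons(a, c), c), p(a)))  →  cons(b, a)   [R6 at 2]

cons(b, a)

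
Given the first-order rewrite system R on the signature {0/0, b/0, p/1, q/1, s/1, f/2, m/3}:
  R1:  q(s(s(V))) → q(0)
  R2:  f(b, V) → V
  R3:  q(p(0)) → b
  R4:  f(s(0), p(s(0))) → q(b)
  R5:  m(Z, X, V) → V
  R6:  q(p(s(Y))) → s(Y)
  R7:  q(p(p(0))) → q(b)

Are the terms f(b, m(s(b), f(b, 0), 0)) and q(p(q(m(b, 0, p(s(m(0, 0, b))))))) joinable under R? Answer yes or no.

no — NF(t₁) = 0, NF(t₂) = s(b)

Reduce t₁ = f(b, m(s(b), f(b, 0), 0)):
1. f(b, m(s(b), f(b, 0), 0))  →  m(s(b), f(b, 0), 0)   [R2 at ε]
2. m(s(b), f(b, 0), 0)  →  0   [R5 at ε]

Reduce t₂ = q(p(q(m(b, 0, p(s(m(0, 0, b))))))):
1. q(p(q(m(b, 0, p(s(m(0, 0, b)))))))  →  q(p(q(p(s(m(0, 0, b))))))   [R5 at 1.1.1]
2. q(p(q(p(s(m(0, 0, b))))))  →  q(p(s(m(0, 0, b))))   [R6 at 1.1]
3. q(p(s(m(0, 0, b))))  →  s(m(0, 0, b))   [R6 at ε]
4. s(m(0, 0, b))  →  s(b)   [R5 at 1]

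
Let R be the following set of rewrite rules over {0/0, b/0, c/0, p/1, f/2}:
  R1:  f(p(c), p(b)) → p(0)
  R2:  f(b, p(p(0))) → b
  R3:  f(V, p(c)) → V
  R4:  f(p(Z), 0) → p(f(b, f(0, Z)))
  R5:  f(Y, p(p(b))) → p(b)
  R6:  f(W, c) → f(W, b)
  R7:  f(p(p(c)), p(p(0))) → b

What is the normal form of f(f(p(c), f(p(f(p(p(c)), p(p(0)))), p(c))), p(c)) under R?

1. f(f(p(c), f(p(f(p(p(c)), p(p(0)))), p(c))), p(c))  →  f(p(c), f(p(f(p(p(c)), p(p(0)))), p(c)))   [R3 at ε]
2. f(p(c), f(p(f(p(p(c)), p(p(0)))), p(c)))  →  f(p(c), p(f(p(p(c)), p(p(0)))))   [R3 at 2]
3. f(p(c), p(f(p(p(c)), p(p(0)))))  →  f(p(c), p(b))   [R7 at 2.1]
4. f(p(c), p(b))  →  p(0)   [R1 at ε]

p(0)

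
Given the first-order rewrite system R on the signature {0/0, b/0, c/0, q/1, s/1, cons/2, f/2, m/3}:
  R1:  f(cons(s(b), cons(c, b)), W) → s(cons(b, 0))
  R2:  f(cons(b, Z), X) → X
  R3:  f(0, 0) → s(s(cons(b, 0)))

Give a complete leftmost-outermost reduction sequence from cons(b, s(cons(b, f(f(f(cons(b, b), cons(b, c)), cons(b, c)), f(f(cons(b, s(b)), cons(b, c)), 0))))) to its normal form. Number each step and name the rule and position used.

1. cons(b, s(cons(b, f(f(f(cons(b, b), cons(b, c)), cons(b, c)), f(f(cons(b, s(b)), cons(b, c)), 0)))))  →  cons(b, s(cons(b, f(f(cons(b, c), cons(b, c)), f(f(cons(b, s(b)), cons(b, c)), 0)))))   [R2 at 2.1.2.1.1]
2. cons(b, s(cons(b, f(f(cons(b, c), cons(b, c)), f(f(cons(b, s(b)), cons(b, c)), 0)))))  →  cons(b, s(cons(b, f(cons(b, c), f(f(cons(b, s(b)), cons(b, c)), 0)))))   [R2 at 2.1.2.1]
3. cons(b, s(cons(b, f(cons(b, c), f(f(cons(b, s(b)), cons(b, c)), 0)))))  →  cons(b, s(cons(b, f(f(cons(b, s(b)), cons(b, c)), 0))))   [R2 at 2.1.2]
4. cons(b, s(cons(b, f(f(cons(b, s(b)), cons(b, c)), 0))))  →  cons(b, s(cons(b, f(cons(b, c), 0))))   [R2 at 2.1.2.1]
5. cons(b, s(cons(b, f(cons(b, c), 0))))  →  cons(b, s(cons(b, 0)))   [R2 at 2.1.2]

cons(b, s(cons(b, 0)))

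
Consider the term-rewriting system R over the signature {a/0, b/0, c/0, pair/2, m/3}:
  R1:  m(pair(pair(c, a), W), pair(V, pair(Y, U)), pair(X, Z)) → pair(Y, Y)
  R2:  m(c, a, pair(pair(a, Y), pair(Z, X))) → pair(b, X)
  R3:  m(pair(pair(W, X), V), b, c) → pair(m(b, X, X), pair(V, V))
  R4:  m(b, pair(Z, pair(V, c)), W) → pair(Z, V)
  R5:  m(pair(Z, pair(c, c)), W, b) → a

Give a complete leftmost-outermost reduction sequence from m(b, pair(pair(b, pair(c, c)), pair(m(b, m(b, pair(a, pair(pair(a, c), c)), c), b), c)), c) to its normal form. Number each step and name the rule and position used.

pair(pair(b, pair(c, c)), pair(a, a))

1. m(b, pair(pair(b, pair(c, c)), pair(m(b, m(b, pair(a, pair(pair(a, c), c)), c), b), c)), c)  →  pair(pair(b, pair(c, c)), m(b, m(b, pair(a, pair(pair(a, c), c)), c), b))   [R4 at ε]
2. pair(pair(b, pair(c, c)), m(b, m(b, pair(a, pair(pair(a, c), c)), c), b))  →  pair(pair(b, pair(c, c)), m(b, pair(a, pair(a, c)), b))   [R4 at 2.2]
3. pair(pair(b, pair(c, c)), m(b, pair(a, pair(a, c)), b))  →  pair(pair(b, pair(c, c)), pair(a, a))   [R4 at 2]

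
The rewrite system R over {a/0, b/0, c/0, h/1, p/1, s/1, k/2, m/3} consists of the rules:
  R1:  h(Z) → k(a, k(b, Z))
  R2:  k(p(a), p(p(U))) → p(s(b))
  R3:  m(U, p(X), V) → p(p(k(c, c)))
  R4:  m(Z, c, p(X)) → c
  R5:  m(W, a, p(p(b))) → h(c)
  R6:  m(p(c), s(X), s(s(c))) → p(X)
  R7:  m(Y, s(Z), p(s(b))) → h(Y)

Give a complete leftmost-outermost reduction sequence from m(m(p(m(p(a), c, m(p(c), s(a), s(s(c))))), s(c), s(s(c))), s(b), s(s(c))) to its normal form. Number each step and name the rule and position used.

p(b)

1. m(m(p(m(p(a), c, m(p(c), s(a), s(s(c))))), s(c), s(s(c))), s(b), s(s(c)))  →  m(m(p(m(p(a), c, p(a))), s(c), s(s(c))), s(b), s(s(c)))   [R6 at 1.1.1.3]
2. m(m(p(m(p(a), c, p(a))), s(c), s(s(c))), s(b), s(s(c)))  →  m(m(p(c), s(c), s(s(c))), s(b), s(s(c)))   [R4 at 1.1.1]
3. m(m(p(c), s(c), s(s(c))), s(b), s(s(c)))  →  m(p(c), s(b), s(s(c)))   [R6 at 1]
4. m(p(c), s(b), s(s(c)))  →  p(b)   [R6 at ε]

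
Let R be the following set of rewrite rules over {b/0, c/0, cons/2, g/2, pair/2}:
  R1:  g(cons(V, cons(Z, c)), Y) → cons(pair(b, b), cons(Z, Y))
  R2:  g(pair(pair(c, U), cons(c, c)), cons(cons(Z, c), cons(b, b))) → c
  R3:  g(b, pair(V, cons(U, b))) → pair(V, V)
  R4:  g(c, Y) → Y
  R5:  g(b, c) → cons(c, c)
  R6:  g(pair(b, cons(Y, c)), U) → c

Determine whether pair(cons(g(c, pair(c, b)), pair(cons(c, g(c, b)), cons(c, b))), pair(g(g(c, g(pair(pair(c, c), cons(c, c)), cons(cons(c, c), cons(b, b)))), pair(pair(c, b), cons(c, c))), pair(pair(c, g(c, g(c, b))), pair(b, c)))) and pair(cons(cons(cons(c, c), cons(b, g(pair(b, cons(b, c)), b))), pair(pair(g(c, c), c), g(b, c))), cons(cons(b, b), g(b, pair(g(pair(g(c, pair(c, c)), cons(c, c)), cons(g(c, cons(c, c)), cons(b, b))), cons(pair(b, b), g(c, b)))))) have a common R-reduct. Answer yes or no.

no — NF(t₁) = pair(cons(pair(c, b), pair(cons(c, b), cons(c, b))), pair(pair(pair(c, b), cons(c, c)), pair(pair(c, b), pair(b, c)))), NF(t₂) = pair(cons(cons(cons(c, c), cons(b, c)), pair(pair(c, c), cons(c, c))), cons(cons(b, b), pair(c, c)))

Reduce t₁ = pair(cons(g(c, pair(c, b)), pair(cons(c, g(c, b)), cons(c, b))), pair(g(g(c, g(pair(pair(c, c), cons(c, c)), cons(cons(c, c), cons(b, b)))), pair(pair(c, b), cons(c, c))), pair(pair(c, g(c, g(c, b))), pair(b, c)))):
1. pair(cons(g(c, pair(c, b)), pair(cons(c, g(c, b)), cons(c, b))), pair(g(g(c, g(pair(pair(c, c), cons(c, c)), cons(cons(c, c), cons(b, b)))), pair(pair(c, b), cons(c, c))), pair(pair(c, g(c, g(c, b))), pair(b, c))))  →  pair(cons(pair(c, b), pair(cons(c, g(c, b)), cons(c, b))), pair(g(g(c, g(pair(pair(c, c), cons(c, c)), cons(cons(c, c), cons(b, b)))), pair(pair(c, b), cons(c, c))), pair(pair(c, g(c, g(c, b))), pair(b, c))))   [R4 at 1.1]
2. pair(cons(pair(c, b), pair(cons(c, g(c, b)), cons(c, b))), pair(g(g(c, g(pair(pair(c, c), cons(c, c)), cons(cons(c, c), cons(b, b)))), pair(pair(c, b), cons(c, c))), pair(pair(c, g(c, g(c, b))), pair(b, c))))  →  pair(cons(pair(c, b), pair(cons(c, b), cons(c, b))), pair(g(g(c, g(pair(pair(c, c), cons(c, c)), cons(cons(c, c), cons(b, b)))), pair(pair(c, b), cons(c, c))), pair(pair(c, g(c, g(c, b))), pair(b, c))))   [R4 at 1.2.1.2]
3. pair(cons(pair(c, b), pair(cons(c, b), cons(c, b))), pair(g(g(c, g(pair(pair(c, c), cons(c, c)), cons(cons(c, c), cons(b, b)))), pair(pair(c, b), cons(c, c))), pair(pair(c, g(c, g(c, b))), pair(b, c))))  →  pair(cons(pair(c, b), pair(cons(c, b), cons(c, b))), pair(g(g(pair(pair(c, c), cons(c, c)), cons(cons(c, c), cons(b, b))), pair(pair(c, b), cons(c, c))), pair(pair(c, g(c, g(c, b))), pair(b, c))))   [R4 at 2.1.1]
4. pair(cons(pair(c, b), pair(cons(c, b), cons(c, b))), pair(g(g(pair(pair(c, c), cons(c, c)), cons(cons(c, c), cons(b, b))), pair(pair(c, b), cons(c, c))), pair(pair(c, g(c, g(c, b))), pair(b, c))))  →  pair(cons(pair(c, b), pair(cons(c, b), cons(c, b))), pair(g(c, pair(pair(c, b), cons(c, c))), pair(pair(c, g(c, g(c, b))), pair(b, c))))   [R2 at 2.1.1]
5. pair(cons(pair(c, b), pair(cons(c, b), cons(c, b))), pair(g(c, pair(pair(c, b), cons(c, c))), pair(pair(c, g(c, g(c, b))), pair(b, c))))  →  pair(cons(pair(c, b), pair(cons(c, b), cons(c, b))), pair(pair(pair(c, b), cons(c, c)), pair(pair(c, g(c, g(c, b))), pair(b, c))))   [R4 at 2.1]
6. pair(cons(pair(c, b), pair(cons(c, b), cons(c, b))), pair(pair(pair(c, b), cons(c, c)), pair(pair(c, g(c, g(c, b))), pair(b, c))))  →  pair(cons(pair(c, b), pair(cons(c, b), cons(c, b))), pair(pair(pair(c, b), cons(c, c)), pair(pair(c, g(c, b)), pair(b, c))))   [R4 at 2.2.1.2]
7. pair(cons(pair(c, b), pair(cons(c, b), cons(c, b))), pair(pair(pair(c, b), cons(c, c)), pair(pair(c, g(c, b)), pair(b, c))))  →  pair(cons(pair(c, b), pair(cons(c, b), cons(c, b))), pair(pair(pair(c, b), cons(c, c)), pair(pair(c, b), pair(b, c))))   [R4 at 2.2.1.2]

Reduce t₂ = pair(cons(cons(cons(c, c), cons(b, g(pair(b, cons(b, c)), b))), pair(pair(g(c, c), c), g(b, c))), cons(cons(b, b), g(b, pair(g(pair(g(c, pair(c, c)), cons(c, c)), cons(g(c, cons(c, c)), cons(b, b))), cons(pair(b, b), g(c, b)))))):
1. pair(cons(cons(cons(c, c), cons(b, g(pair(b, cons(b, c)), b))), pair(pair(g(c, c), c), g(b, c))), cons(cons(b, b), g(b, pair(g(pair(g(c, pair(c, c)), cons(c, c)), cons(g(c, cons(c, c)), cons(b, b))), cons(pair(b, b), g(c, b))))))  →  pair(cons(cons(cons(c, c), cons(b, c)), pair(pair(g(c, c), c), g(b, c))), cons(cons(b, b), g(b, pair(g(pair(g(c, pair(c, c)), cons(c, c)), cons(g(c, cons(c, c)), cons(b, b))), cons(pair(b, b), g(c, b))))))   [R6 at 1.1.2.2]
2. pair(cons(cons(cons(c, c), cons(b, c)), pair(pair(g(c, c), c), g(b, c))), cons(cons(b, b), g(b, pair(g(pair(g(c, pair(c, c)), cons(c, c)), cons(g(c, cons(c, c)), cons(b, b))), cons(pair(b, b), g(c, b))))))  →  pair(cons(cons(cons(c, c), cons(b, c)), pair(pair(c, c), g(b, c))), cons(cons(b, b), g(b, pair(g(pair(g(c, pair(c, c)), cons(c, c)), cons(g(c, cons(c, c)), cons(b, b))), cons(pair(b, b), g(c, b))))))   [R4 at 1.2.1.1]
3. pair(cons(cons(cons(c, c), cons(b, c)), pair(pair(c, c), g(b, c))), cons(cons(b, b), g(b, pair(g(pair(g(c, pair(c, c)), cons(c, c)), cons(g(c, cons(c, c)), cons(b, b))), cons(pair(b, b), g(c, b))))))  →  pair(cons(cons(cons(c, c), cons(b, c)), pair(pair(c, c), cons(c, c))), cons(cons(b, b), g(b, pair(g(pair(g(c, pair(c, c)), cons(c, c)), cons(g(c, cons(c, c)), cons(b, b))), cons(pair(b, b), g(c, b))))))   [R5 at 1.2.2]
4. pair(cons(cons(cons(c, c), cons(b, c)), pair(pair(c, c), cons(c, c))), cons(cons(b, b), g(b, pair(g(pair(g(c, pair(c, c)), cons(c, c)), cons(g(c, cons(c, c)), cons(b, b))), cons(pair(b, b), g(c, b))))))  →  pair(cons(cons(cons(c, c), cons(b, c)), pair(pair(c, c), cons(c, c))), cons(cons(b, b), g(b, pair(g(pair(pair(c, c), cons(c, c)), cons(g(c, cons(c, c)), cons(b, b))), cons(pair(b, b), g(c, b))))))   [R4 at 2.2.2.1.1.1]
5. pair(cons(cons(cons(c, c), cons(b, c)), pair(pair(c, c), cons(c, c))), cons(cons(b, b), g(b, pair(g(pair(pair(c, c), cons(c, c)), cons(g(c, cons(c, c)), cons(b, b))), cons(pair(b, b), g(c, b))))))  →  pair(cons(cons(cons(c, c), cons(b, c)), pair(pair(c, c), cons(c, c))), cons(cons(b, b), g(b, pair(g(pair(pair(c, c), cons(c, c)), cons(cons(c, c), cons(b, b))), cons(pair(b, b), g(c, b))))))   [R4 at 2.2.2.1.2.1]
6. pair(cons(cons(cons(c, c), cons(b, c)), pair(pair(c, c), cons(c, c))), cons(cons(b, b), g(b, pair(g(pair(pair(c, c), cons(c, c)), cons(cons(c, c), cons(b, b))), cons(pair(b, b), g(c, b))))))  →  pair(cons(cons(cons(c, c), cons(b, c)), pair(pair(c, c), cons(c, c))), cons(cons(b, b), g(b, pair(c, cons(pair(b, b), g(c, b))))))   [R2 at 2.2.2.1]
7. pair(cons(cons(cons(c, c), cons(b, c)), pair(pair(c, c), cons(c, c))), cons(cons(b, b), g(b, pair(c, cons(pair(b, b), g(c, b))))))  →  pair(cons(cons(cons(c, c), cons(b, c)), pair(pair(c, c), cons(c, c))), cons(cons(b, b), g(b, pair(c, cons(pair(b, b), b)))))   [R4 at 2.2.2.2.2]
8. pair(cons(cons(cons(c, c), cons(b, c)), pair(pair(c, c), cons(c, c))), cons(cons(b, b), g(b, pair(c, cons(pair(b, b), b)))))  →  pair(cons(cons(cons(c, c), cons(b, c)), pair(pair(c, c), cons(c, c))), cons(cons(b, b), pair(c, c)))   [R3 at 2.2]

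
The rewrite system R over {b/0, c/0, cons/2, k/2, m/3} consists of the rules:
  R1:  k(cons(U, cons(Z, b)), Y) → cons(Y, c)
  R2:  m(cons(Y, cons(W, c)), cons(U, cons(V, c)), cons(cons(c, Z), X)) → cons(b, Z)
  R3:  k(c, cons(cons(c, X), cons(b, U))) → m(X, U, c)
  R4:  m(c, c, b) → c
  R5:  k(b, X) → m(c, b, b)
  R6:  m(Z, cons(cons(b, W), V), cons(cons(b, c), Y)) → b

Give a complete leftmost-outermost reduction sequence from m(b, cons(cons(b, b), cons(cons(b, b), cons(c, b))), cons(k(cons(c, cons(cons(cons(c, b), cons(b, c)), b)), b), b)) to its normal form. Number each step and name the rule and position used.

1. m(b, cons(cons(b, b), cons(cons(b, b), cons(c, b))), cons(k(cons(c, cons(cons(cons(c, b), cons(b, c)), b)), b), b))  →  m(b, cons(cons(b, b), cons(cons(b, b), cons(c, b))), cons(cons(b, c), b))   [R1 at 3.1]
2. m(b, cons(cons(b, b), cons(cons(b, b), cons(c, b))), cons(cons(b, c), b))  →  b   [R6 at ε]

b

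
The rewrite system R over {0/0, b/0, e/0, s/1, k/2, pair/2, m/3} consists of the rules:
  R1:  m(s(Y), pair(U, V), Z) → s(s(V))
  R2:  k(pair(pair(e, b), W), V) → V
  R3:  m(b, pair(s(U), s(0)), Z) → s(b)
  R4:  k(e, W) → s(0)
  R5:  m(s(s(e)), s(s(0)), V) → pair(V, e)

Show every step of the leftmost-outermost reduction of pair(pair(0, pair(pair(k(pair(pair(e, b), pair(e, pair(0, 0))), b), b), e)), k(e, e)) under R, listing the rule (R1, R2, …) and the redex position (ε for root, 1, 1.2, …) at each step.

1. pair(pair(0, pair(pair(k(pair(pair(e, b), pair(e, pair(0, 0))), b), b), e)), k(e, e))  →  pair(pair(0, pair(pair(b, b), e)), k(e, e))   [R2 at 1.2.1.1]
2. pair(pair(0, pair(pair(b, b), e)), k(e, e))  →  pair(pair(0, pair(pair(b, b), e)), s(0))   [R4 at 2]

pair(pair(0, pair(pair(b, b), e)), s(0))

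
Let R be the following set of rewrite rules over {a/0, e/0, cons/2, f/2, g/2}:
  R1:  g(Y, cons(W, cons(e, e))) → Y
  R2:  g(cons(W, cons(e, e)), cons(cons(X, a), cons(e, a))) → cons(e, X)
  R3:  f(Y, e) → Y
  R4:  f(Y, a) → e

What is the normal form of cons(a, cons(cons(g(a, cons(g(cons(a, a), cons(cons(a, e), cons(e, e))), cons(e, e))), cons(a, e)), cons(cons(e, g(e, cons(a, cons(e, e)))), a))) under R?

cons(a, cons(cons(a, cons(a, e)), cons(cons(e, e), a)))

1. cons(a, cons(cons(g(a, cons(g(cons(a, a), cons(cons(a, e), cons(e, e))), cons(e, e))), cons(a, e)), cons(cons(e, g(e, cons(a, cons(e, e)))), a)))  →  cons(a, cons(cons(a, cons(a, e)), cons(cons(e, g(e, cons(a, cons(e, e)))), a)))   [R1 at 2.1.1]
2. cons(a, cons(cons(a, cons(a, e)), cons(cons(e, g(e, cons(a, cons(e, e)))), a)))  →  cons(a, cons(cons(a, cons(a, e)), cons(cons(e, e), a)))   [R1 at 2.2.1.2]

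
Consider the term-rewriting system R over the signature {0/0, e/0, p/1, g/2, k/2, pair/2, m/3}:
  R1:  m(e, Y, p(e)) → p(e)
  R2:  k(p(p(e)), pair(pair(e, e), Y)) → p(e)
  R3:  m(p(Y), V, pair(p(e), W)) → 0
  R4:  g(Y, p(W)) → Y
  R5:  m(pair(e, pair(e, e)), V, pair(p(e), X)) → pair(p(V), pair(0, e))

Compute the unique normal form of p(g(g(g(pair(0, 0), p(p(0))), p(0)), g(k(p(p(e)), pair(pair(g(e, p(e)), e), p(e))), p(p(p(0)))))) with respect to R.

1. p(g(g(g(pair(0, 0), p(p(0))), p(0)), g(k(p(p(e)), pair(pair(g(e, p(e)), e), p(e))), p(p(p(0))))))  →  p(g(g(pair(0, 0), p(p(0))), g(k(p(p(e)), pair(pair(g(e, p(e)), e), p(e))), p(p(p(0))))))   [R4 at 1.1]
2. p(g(g(pair(0, 0), p(p(0))), g(k(p(p(e)), pair(pair(g(e, p(e)), e), p(e))), p(p(p(0))))))  →  p(g(pair(0, 0), g(k(p(p(e)), pair(pair(g(e, p(e)), e), p(e))), p(p(p(0))))))   [R4 at 1.1]
3. p(g(pair(0, 0), g(k(p(p(e)), pair(pair(g(e, p(e)), e), p(e))), p(p(p(0))))))  →  p(g(pair(0, 0), k(p(p(e)), pair(pair(g(e, p(e)), e), p(e)))))   [R4 at 1.2]
4. p(g(pair(0, 0), k(p(p(e)), pair(pair(g(e, p(e)), e), p(e)))))  →  p(g(pair(0, 0), k(p(p(e)), pair(pair(e, e), p(e)))))   [R4 at 1.2.2.1.1]
5. p(g(pair(0, 0), k(p(p(e)), pair(pair(e, e), p(e)))))  →  p(g(pair(0, 0), p(e)))   [R2 at 1.2]
6. p(g(pair(0, 0), p(e)))  →  p(pair(0, 0))   [R4 at 1]

p(pair(0, 0))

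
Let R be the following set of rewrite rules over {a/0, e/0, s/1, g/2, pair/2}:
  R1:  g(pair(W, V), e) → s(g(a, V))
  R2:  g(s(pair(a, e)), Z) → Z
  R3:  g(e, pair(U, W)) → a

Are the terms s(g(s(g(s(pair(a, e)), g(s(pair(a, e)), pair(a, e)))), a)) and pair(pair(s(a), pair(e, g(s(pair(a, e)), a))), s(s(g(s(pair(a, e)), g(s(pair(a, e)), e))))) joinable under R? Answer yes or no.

no — NF(t₁) = s(a), NF(t₂) = pair(pair(s(a), pair(e, a)), s(s(e)))

Reduce t₁ = s(g(s(g(s(pair(a, e)), g(s(pair(a, e)), pair(a, e)))), a)):
1. s(g(s(g(s(pair(a, e)), g(s(pair(a, e)), pair(a, e)))), a))  →  s(g(s(g(s(pair(a, e)), pair(a, e))), a))   [R2 at 1.1.1]
2. s(g(s(g(s(pair(a, e)), pair(a, e))), a))  →  s(g(s(pair(a, e)), a))   [R2 at 1.1.1]
3. s(g(s(pair(a, e)), a))  →  s(a)   [R2 at 1]

Reduce t₂ = pair(pair(s(a), pair(e, g(s(pair(a, e)), a))), s(s(g(s(pair(a, e)), g(s(pair(a, e)), e))))):
1. pair(pair(s(a), pair(e, g(s(pair(a, e)), a))), s(s(g(s(pair(a, e)), g(s(pair(a, e)), e)))))  →  pair(pair(s(a), pair(e, a)), s(s(g(s(pair(a, e)), g(s(pair(a, e)), e)))))   [R2 at 1.2.2]
2. pair(pair(s(a), pair(e, a)), s(s(g(s(pair(a, e)), g(s(pair(a, e)), e)))))  →  pair(pair(s(a), pair(e, a)), s(s(g(s(pair(a, e)), e))))   [R2 at 2.1.1]
3. pair(pair(s(a), pair(e, a)), s(s(g(s(pair(a, e)), e))))  →  pair(pair(s(a), pair(e, a)), s(s(e)))   [R2 at 2.1.1]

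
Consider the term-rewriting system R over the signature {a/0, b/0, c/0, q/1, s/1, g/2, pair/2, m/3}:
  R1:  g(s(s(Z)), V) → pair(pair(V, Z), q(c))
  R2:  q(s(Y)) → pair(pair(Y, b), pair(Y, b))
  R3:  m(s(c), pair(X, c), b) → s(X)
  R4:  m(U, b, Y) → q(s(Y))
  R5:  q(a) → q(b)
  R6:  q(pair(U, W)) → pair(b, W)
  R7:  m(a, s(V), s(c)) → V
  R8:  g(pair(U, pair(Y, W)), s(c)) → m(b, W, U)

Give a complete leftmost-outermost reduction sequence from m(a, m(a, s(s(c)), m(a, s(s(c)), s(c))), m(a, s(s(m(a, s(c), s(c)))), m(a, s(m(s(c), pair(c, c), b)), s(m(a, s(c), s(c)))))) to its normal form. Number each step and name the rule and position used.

c

1. m(a, m(a, s(s(c)), m(a, s(s(c)), s(c))), m(a, s(s(m(a, s(c), s(c)))), m(a, s(m(s(c), pair(c, c), b)), s(m(a, s(c), s(c))))))  →  m(a, m(a, s(s(c)), s(c)), m(a, s(s(m(a, s(c), s(c)))), m(a, s(m(s(c), pair(c, c), b)), s(m(a, s(c), s(c))))))   [R7 at 2.3]
2. m(a, m(a, s(s(c)), s(c)), m(a, s(s(m(a, s(c), s(c)))), m(a, s(m(s(c), pair(c, c), b)), s(m(a, s(c), s(c))))))  →  m(a, s(c), m(a, s(s(m(a, s(c), s(c)))), m(a, s(m(s(c), pair(c, c), b)), s(m(a, s(c), s(c))))))   [R7 at 2]
3. m(a, s(c), m(a, s(s(m(a, s(c), s(c)))), m(a, s(m(s(c), pair(c, c), b)), s(m(a, s(c), s(c))))))  →  m(a, s(c), m(a, s(s(c)), m(a, s(m(s(c), pair(c, c), b)), s(m(a, s(c), s(c))))))   [R7 at 3.2.1.1]
4. m(a, s(c), m(a, s(s(c)), m(a, s(m(s(c), pair(c, c), b)), s(m(a, s(c), s(c))))))  →  m(a, s(c), m(a, s(s(c)), m(a, s(s(c)), s(m(a, s(c), s(c))))))   [R3 at 3.3.2.1]
5. m(a, s(c), m(a, s(s(c)), m(a, s(s(c)), s(m(a, s(c), s(c))))))  →  m(a, s(c), m(a, s(s(c)), m(a, s(s(c)), s(c))))   [R7 at 3.3.3.1]
6. m(a, s(c), m(a, s(s(c)), m(a, s(s(c)), s(c))))  →  m(a, s(c), m(a, s(s(c)), s(c)))   [R7 at 3.3]
7. m(a, s(c), m(a, s(s(c)), s(c)))  →  m(a, s(c), s(c))   [R7 at 3]
8. m(a, s(c), s(c))  →  c   [R7 at ε]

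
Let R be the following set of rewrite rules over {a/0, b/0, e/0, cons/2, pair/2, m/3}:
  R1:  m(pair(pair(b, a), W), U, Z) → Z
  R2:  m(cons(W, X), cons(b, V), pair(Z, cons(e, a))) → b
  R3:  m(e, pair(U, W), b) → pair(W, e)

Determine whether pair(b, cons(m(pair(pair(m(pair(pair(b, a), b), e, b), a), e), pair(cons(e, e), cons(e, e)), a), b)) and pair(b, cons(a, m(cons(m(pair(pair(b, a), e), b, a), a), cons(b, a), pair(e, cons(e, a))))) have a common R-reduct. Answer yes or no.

yes — NF(t₁) = pair(b, cons(a, b)), NF(t₂) = pair(b, cons(a, b))

Reduce t₁ = pair(b, cons(m(pair(pair(m(pair(pair(b, a), b), e, b), a), e), pair(cons(e, e), cons(e, e)), a), b)):
1. pair(b, cons(m(pair(pair(m(pair(pair(b, a), b), e, b), a), e), pair(cons(e, e), cons(e, e)), a), b))  →  pair(b, cons(m(pair(pair(b, a), e), pair(cons(e, e), cons(e, e)), a), b))   [R1 at 2.1.1.1.1]
2. pair(b, cons(m(pair(pair(b, a), e), pair(cons(e, e), cons(e, e)), a), b))  →  pair(b, cons(a, b))   [R1 at 2.1]

Reduce t₂ = pair(b, cons(a, m(cons(m(pair(pair(b, a), e), b, a), a), cons(b, a), pair(e, cons(e, a))))):
1. pair(b, cons(a, m(cons(m(pair(pair(b, a), e), b, a), a), cons(b, a), pair(e, cons(e, a)))))  →  pair(b, cons(a, b))   [R2 at 2.2]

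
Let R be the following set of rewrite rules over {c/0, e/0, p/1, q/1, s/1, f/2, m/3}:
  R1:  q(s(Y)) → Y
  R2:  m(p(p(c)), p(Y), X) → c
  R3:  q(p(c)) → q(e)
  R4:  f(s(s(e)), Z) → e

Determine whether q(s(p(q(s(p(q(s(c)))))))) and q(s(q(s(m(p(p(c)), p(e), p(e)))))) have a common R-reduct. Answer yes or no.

no — NF(t₁) = p(p(c)), NF(t₂) = c

Reduce t₁ = q(s(p(q(s(p(q(s(c)))))))):
1. q(s(p(q(s(p(q(s(c))))))))  →  p(q(s(p(q(s(c))))))   [R1 at ε]
2. p(q(s(p(q(s(c))))))  →  p(p(q(s(c))))   [R1 at 1]
3. p(p(q(s(c))))  →  p(p(c))   [R1 at 1.1]

Reduce t₂ = q(s(q(s(m(p(p(c)), p(e), p(e)))))):
1. q(s(q(s(m(p(p(c)), p(e), p(e))))))  →  q(s(m(p(p(c)), p(e), p(e))))   [R1 at ε]
2. q(s(m(p(p(c)), p(e), p(e))))  →  m(p(p(c)), p(e), p(e))   [R1 at ε]
3. m(p(p(c)), p(e), p(e))  →  c   [R2 at ε]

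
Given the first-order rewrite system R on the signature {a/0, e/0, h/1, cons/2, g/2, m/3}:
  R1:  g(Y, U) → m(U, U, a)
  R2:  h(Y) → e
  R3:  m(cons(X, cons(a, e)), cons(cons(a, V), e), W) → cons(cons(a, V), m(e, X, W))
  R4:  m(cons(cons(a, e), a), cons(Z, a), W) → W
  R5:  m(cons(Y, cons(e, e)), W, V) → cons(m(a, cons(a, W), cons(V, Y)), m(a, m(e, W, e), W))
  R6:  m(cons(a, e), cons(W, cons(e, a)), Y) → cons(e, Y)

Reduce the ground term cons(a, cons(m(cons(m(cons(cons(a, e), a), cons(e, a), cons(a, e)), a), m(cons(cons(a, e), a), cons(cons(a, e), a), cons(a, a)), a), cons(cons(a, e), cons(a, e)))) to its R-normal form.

cons(a, cons(a, cons(cons(a, e), cons(a, e))))

1. cons(a, cons(m(cons(m(cons(cons(a, e), a), cons(e, a), cons(a, e)), a), m(cons(cons(a, e), a), cons(cons(a, e), a), cons(a, a)), a), cons(cons(a, e), cons(a, e))))  →  cons(a, cons(m(cons(cons(a, e), a), m(cons(cons(a, e), a), cons(cons(a, e), a), cons(a, a)), a), cons(cons(a, e), cons(a, e))))   [R4 at 2.1.1.1]
2. cons(a, cons(m(cons(cons(a, e), a), m(cons(cons(a, e), a), cons(cons(a, e), a), cons(a, a)), a), cons(cons(a, e), cons(a, e))))  →  cons(a, cons(m(cons(cons(a, e), a), cons(a, a), a), cons(cons(a, e), cons(a, e))))   [R4 at 2.1.2]
3. cons(a, cons(m(cons(cons(a, e), a), cons(a, a), a), cons(cons(a, e), cons(a, e))))  →  cons(a, cons(a, cons(cons(a, e), cons(a, e))))   [R4 at 2.1]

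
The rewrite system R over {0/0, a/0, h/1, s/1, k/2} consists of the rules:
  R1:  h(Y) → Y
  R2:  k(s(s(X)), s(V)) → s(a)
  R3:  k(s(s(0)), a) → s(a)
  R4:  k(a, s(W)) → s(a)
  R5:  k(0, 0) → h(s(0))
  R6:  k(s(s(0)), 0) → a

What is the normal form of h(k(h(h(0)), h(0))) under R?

1. h(k(h(h(0)), h(0)))  →  k(h(h(0)), h(0))   [R1 at ε]
2. k(h(h(0)), h(0))  →  k(h(0), h(0))   [R1 at 1]
3. k(h(0), h(0))  →  k(0, h(0))   [R1 at 1]
4. k(0, h(0))  →  k(0, 0)   [R1 at 2]
5. k(0, 0)  →  h(s(0))   [R5 at ε]
6. h(s(0))  →  s(0)   [R1 at ε]

s(0)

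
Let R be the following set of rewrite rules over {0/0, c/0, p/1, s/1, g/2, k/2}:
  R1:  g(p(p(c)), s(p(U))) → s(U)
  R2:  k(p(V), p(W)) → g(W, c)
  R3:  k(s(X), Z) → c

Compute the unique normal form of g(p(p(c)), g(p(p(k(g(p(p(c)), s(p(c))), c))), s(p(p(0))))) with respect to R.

s(0)

1. g(p(p(c)), g(p(p(k(g(p(p(c)), s(p(c))), c))), s(p(p(0)))))  →  g(p(p(c)), g(p(p(k(s(c), c))), s(p(p(0)))))   [R1 at 2.1.1.1.1]
2. g(p(p(c)), g(p(p(k(s(c), c))), s(p(p(0)))))  →  g(p(p(c)), g(p(p(c)), s(p(p(0)))))   [R3 at 2.1.1.1]
3. g(p(p(c)), g(p(p(c)), s(p(p(0)))))  →  g(p(p(c)), s(p(0)))   [R1 at 2]
4. g(p(p(c)), s(p(0)))  →  s(0)   [R1 at ε]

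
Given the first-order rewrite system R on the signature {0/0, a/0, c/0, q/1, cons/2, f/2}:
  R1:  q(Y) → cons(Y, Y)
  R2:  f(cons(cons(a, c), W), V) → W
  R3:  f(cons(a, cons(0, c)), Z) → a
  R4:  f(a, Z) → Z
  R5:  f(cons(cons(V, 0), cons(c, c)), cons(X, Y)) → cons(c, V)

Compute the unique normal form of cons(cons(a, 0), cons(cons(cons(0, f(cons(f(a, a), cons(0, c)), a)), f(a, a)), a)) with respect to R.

1. cons(cons(a, 0), cons(cons(cons(0, f(cons(f(a, a), cons(0, c)), a)), f(a, a)), a))  →  cons(cons(a, 0), cons(cons(cons(0, f(cons(a, cons(0, c)), a)), f(a, a)), a))   [R4 at 2.1.1.2.1.1]
2. cons(cons(a, 0), cons(cons(cons(0, f(cons(a, cons(0, c)), a)), f(a, a)), a))  →  cons(cons(a, 0), cons(cons(cons(0, a), f(a, a)), a))   [R3 at 2.1.1.2]
3. cons(cons(a, 0), cons(cons(cons(0, a), f(a, a)), a))  →  cons(cons(a, 0), cons(cons(cons(0, a), a), a))   [R4 at 2.1.2]

cons(cons(a, 0), cons(cons(cons(0, a), a), a))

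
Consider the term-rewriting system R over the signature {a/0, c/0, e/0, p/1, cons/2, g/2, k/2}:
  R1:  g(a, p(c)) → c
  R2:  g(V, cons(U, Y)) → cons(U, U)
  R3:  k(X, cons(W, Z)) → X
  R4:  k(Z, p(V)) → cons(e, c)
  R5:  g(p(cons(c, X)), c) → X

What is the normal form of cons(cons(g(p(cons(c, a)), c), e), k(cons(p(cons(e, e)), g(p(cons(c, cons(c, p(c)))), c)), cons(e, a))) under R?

1. cons(cons(g(p(cons(c, a)), c), e), k(cons(p(cons(e, e)), g(p(cons(c, cons(c, p(c)))), c)), cons(e, a)))  →  cons(cons(a, e), k(cons(p(cons(e, e)), g(p(cons(c, cons(c, p(c)))), c)), cons(e, a)))   [R5 at 1.1]
2. cons(cons(a, e), k(cons(p(cons(e, e)), g(p(cons(c, cons(c, p(c)))), c)), cons(e, a)))  →  cons(cons(a, e), cons(p(cons(e, e)), g(p(cons(c, cons(c, p(c)))), c)))   [R3 at 2]
3. cons(cons(a, e), cons(p(cons(e, e)), g(p(cons(c, cons(c, p(c)))), c)))  →  cons(cons(a, e), cons(p(cons(e, e)), cons(c, p(c))))   [R5 at 2.2]

cons(cons(a, e), cons(p(cons(e, e)), cons(c, p(c))))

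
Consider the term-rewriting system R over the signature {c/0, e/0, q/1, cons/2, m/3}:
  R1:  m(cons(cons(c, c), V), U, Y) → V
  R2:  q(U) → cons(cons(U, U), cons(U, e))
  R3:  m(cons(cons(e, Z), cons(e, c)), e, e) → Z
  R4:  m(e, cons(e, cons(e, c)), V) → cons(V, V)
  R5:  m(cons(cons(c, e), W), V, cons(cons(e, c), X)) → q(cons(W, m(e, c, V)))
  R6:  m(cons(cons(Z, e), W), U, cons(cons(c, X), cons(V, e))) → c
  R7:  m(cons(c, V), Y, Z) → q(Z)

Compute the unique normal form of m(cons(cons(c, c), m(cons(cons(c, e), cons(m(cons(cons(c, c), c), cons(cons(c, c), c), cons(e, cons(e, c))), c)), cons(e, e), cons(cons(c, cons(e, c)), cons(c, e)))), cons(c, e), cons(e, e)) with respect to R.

1. m(cons(cons(c, c), m(cons(cons(c, e), cons(m(cons(cons(c, c), c), cons(cons(c, c), c), cons(e, cons(e, c))), c)), cons(e, e), cons(cons(c, cons(e, c)), cons(c, e)))), cons(c, e), cons(e, e))  →  m(cons(cons(c, e), cons(m(cons(cons(c, c), c), cons(cons(c, c), c), cons(e, cons(e, c))), c)), cons(e, e), cons(cons(c, cons(e, c)), cons(c, e)))   [R1 at ε]
2. m(cons(cons(c, e), cons(m(cons(cons(c, c), c), cons(cons(c, c), c), cons(e, cons(e, c))), c)), cons(e, e), cons(cons(c, cons(e, c)), cons(c, e)))  →  c   [R6 at ε]

c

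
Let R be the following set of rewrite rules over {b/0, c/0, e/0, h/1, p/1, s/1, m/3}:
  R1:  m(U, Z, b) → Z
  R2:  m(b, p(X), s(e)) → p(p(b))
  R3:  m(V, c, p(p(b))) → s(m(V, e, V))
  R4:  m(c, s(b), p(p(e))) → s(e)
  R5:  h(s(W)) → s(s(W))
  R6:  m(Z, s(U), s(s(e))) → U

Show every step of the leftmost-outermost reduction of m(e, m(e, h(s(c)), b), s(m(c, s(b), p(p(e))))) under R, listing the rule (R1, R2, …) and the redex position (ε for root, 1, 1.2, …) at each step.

1. m(e, m(e, h(s(c)), b), s(m(c, s(b), p(p(e)))))  →  m(e, h(s(c)), s(m(c, s(b), p(p(e)))))   [R1 at 2]
2. m(e, h(s(c)), s(m(c, s(b), p(p(e)))))  →  m(e, s(s(c)), s(m(c, s(b), p(p(e)))))   [R5 at 2]
3. m(e, s(s(c)), s(m(c, s(b), p(p(e)))))  →  m(e, s(s(c)), s(s(e)))   [R4 at 3.1]
4. m(e, s(s(c)), s(s(e)))  →  s(c)   [R6 at ε]

s(c)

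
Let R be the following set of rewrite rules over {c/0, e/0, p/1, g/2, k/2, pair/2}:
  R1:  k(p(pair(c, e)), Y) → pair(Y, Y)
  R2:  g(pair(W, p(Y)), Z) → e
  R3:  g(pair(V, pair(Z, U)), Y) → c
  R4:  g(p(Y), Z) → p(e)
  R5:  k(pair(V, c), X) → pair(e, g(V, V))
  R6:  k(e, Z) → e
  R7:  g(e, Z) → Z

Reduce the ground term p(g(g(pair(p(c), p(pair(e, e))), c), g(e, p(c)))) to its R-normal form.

1. p(g(g(pair(p(c), p(pair(e, e))), c), g(e, p(c))))  →  p(g(e, g(e, p(c))))   [R2 at 1.1]
2. p(g(e, g(e, p(c))))  →  p(g(e, p(c)))   [R7 at 1]
3. p(g(e, p(c)))  →  p(p(c))   [R7 at 1]

p(p(c))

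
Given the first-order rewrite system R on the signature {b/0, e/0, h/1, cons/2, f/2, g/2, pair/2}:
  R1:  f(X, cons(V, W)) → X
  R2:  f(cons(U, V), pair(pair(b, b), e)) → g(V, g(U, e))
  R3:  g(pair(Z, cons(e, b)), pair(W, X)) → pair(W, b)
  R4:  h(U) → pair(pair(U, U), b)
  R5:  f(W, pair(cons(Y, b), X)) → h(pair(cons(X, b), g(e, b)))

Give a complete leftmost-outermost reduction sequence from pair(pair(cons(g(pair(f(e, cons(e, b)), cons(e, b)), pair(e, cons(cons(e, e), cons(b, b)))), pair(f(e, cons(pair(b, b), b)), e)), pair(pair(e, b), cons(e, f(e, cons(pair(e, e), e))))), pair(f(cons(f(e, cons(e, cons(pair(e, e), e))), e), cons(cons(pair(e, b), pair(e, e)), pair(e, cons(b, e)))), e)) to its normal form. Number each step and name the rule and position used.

1. pair(pair(cons(g(pair(f(e, cons(e, b)), cons(e, b)), pair(e, cons(cons(e, e), cons(b, b)))), pair(f(e, cons(pair(b, b), b)), e)), pair(pair(e, b), cons(e, f(e, cons(pair(e, e), e))))), pair(f(cons(f(e, cons(e, cons(pair(e, e), e))), e), cons(cons(pair(e, b), pair(e, e)), pair(e, cons(b, e)))), e))  →  pair(pair(cons(pair(e, b), pair(f(e, cons(pair(b, b), b)), e)), pair(pair(e, b), cons(e, f(e, cons(pair(e, e), e))))), pair(f(cons(f(e, cons(e, cons(pair(e, e), e))), e), cons(cons(pair(e, b), pair(e, e)), pair(e, cons(b, e)))), e))   [R3 at 1.1.1]
2. pair(pair(cons(pair(e, b), pair(f(e, cons(pair(b, b), b)), e)), pair(pair(e, b), cons(e, f(e, cons(pair(e, e), e))))), pair(f(cons(f(e, cons(e, cons(pair(e, e), e))), e), cons(cons(pair(e, b), pair(e, e)), pair(e, cons(b, e)))), e))  →  pair(pair(cons(pair(e, b), pair(e, e)), pair(pair(e, b), cons(e, f(e, cons(pair(e, e), e))))), pair(f(cons(f(e, cons(e, cons(pair(e, e), e))), e), cons(cons(pair(e, b), pair(e, e)), pair(e, cons(b, e)))), e))   [R1 at 1.1.2.1]
3. pair(pair(cons(pair(e, b), pair(e, e)), pair(pair(e, b), cons(e, f(e, cons(pair(e, e), e))))), pair(f(cons(f(e, cons(e, cons(pair(e, e), e))), e), cons(cons(pair(e, b), pair(e, e)), pair(e, cons(b, e)))), e))  →  pair(pair(cons(pair(e, b), pair(e, e)), pair(pair(e, b), cons(e, e))), pair(f(cons(f(e, cons(e, cons(pair(e, e), e))), e), cons(cons(pair(e, b), pair(e, e)), pair(e, cons(b, e)))), e))   [R1 at 1.2.2.2]
4. pair(pair(cons(pair(e, b), pair(e, e)), pair(pair(e, b), cons(e, e))), pair(f(cons(f(e, cons(e, cons(pair(e, e), e))), e), cons(cons(pair(e, b), pair(e, e)), pair(e, cons(b, e)))), e))  →  pair(pair(cons(pair(e, b), pair(e, e)), pair(pair(e, b), cons(e, e))), pair(cons(f(e, cons(e, cons(pair(e, e), e))), e), e))   [R1 at 2.1]
5. pair(pair(cons(pair(e, b), pair(e, e)), pair(pair(e, b), cons(e, e))), pair(cons(f(e, cons(e, cons(pair(e, e), e))), e), e))  →  pair(pair(cons(pair(e, b), pair(e, e)), pair(pair(e, b), cons(e, e))), pair(cons(e, e), e))   [R1 at 2.1.1]

pair(pair(cons(pair(e, b), pair(e, e)), pair(pair(e, b), cons(e, e))), pair(cons(e, e), e))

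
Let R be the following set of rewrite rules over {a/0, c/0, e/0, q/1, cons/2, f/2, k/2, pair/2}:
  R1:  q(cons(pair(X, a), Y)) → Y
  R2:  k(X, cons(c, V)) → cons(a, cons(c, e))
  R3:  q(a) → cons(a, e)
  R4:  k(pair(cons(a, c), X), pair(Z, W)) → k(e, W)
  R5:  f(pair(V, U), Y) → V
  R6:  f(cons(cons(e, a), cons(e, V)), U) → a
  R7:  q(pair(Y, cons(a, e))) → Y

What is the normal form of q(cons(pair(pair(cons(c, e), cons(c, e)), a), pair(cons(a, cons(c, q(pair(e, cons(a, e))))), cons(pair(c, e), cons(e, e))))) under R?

1. q(cons(pair(pair(cons(c, e), cons(c, e)), a), pair(cons(a, cons(c, q(pair(e, cons(a, e))))), cons(pair(c, e), cons(e, e)))))  →  pair(cons(a, cons(c, q(pair(e, cons(a, e))))), cons(pair(c, e), cons(e, e)))   [R1 at ε]
2. pair(cons(a, cons(c, q(pair(e, cons(a, e))))), cons(pair(c, e), cons(e, e)))  →  pair(cons(a, cons(c, e)), cons(pair(c, e), cons(e, e)))   [R7 at 1.2.2]

pair(cons(a, cons(c, e)), cons(pair(c, e), cons(e, e)))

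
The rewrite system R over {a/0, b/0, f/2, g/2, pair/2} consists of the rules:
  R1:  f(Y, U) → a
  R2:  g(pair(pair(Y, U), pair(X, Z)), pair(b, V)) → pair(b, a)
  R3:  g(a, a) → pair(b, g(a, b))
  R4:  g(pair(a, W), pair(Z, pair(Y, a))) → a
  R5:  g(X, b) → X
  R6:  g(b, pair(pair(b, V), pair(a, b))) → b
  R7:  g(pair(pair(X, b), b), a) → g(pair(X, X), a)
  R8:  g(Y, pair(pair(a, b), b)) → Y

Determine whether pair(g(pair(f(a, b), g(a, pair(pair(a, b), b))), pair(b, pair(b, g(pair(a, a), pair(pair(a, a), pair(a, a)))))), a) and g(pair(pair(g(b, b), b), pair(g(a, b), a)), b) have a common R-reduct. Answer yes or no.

no — NF(t₁) = pair(a, a), NF(t₂) = pair(pair(b, b), pair(a, a))

Reduce t₁ = pair(g(pair(f(a, b), g(a, pair(pair(a, b), b))), pair(b, pair(b, g(pair(a, a), pair(pair(a, a), pair(a, a)))))), a):
1. pair(g(pair(f(a, b), g(a, pair(pair(a, b), b))), pair(b, pair(b, g(pair(a, a), pair(pair(a, a), pair(a, a)))))), a)  →  pair(g(pair(a, g(a, pair(pair(a, b), b))), pair(b, pair(b, g(pair(a, a), pair(pair(a, a), pair(a, a)))))), a)   [R1 at 1.1.1]
2. pair(g(pair(a, g(a, pair(pair(a, b), b))), pair(b, pair(b, g(pair(a, a), pair(pair(a, a), pair(a, a)))))), a)  →  pair(g(pair(a, a), pair(b, pair(b, g(pair(a, a), pair(pair(a, a), pair(a, a)))))), a)   [R8 at 1.1.2]
3. pair(g(pair(a, a), pair(b, pair(b, g(pair(a, a), pair(pair(a, a), pair(a, a)))))), a)  →  pair(g(pair(a, a), pair(b, pair(b, a))), a)   [R4 at 1.2.2.2]
4. pair(g(pair(a, a), pair(b, pair(b, a))), a)  →  pair(a, a)   [R4 at 1]

Reduce t₂ = g(pair(pair(g(b, b), b), pair(g(a, b), a)), b):
1. g(pair(pair(g(b, b), b), pair(g(a, b), a)), b)  →  pair(pair(g(b, b), b), pair(g(a, b), a))   [R5 at ε]
2. pair(pair(g(b, b), b), pair(g(a, b), a))  →  pair(pair(b, b), pair(g(a, b), a))   [R5 at 1.1]
3. pair(pair(b, b), pair(g(a, b), a))  →  pair(pair(b, b), pair(a, a))   [R5 at 2.1]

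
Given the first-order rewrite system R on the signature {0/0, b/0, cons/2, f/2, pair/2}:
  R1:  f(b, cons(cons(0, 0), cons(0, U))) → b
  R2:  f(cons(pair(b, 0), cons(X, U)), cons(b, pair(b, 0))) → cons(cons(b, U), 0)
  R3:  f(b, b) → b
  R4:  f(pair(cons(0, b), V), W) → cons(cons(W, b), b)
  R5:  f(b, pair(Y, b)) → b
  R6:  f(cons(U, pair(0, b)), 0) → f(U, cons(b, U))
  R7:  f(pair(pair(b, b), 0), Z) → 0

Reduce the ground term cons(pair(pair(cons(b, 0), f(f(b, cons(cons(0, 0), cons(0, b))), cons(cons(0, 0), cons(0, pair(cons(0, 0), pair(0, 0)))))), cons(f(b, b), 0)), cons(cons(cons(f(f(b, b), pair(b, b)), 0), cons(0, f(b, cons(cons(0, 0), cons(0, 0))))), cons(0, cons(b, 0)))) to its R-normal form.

1. cons(pair(pair(cons(b, 0), f(f(b, cons(cons(0, 0), cons(0, b))), cons(cons(0, 0), cons(0, pair(cons(0, 0), pair(0, 0)))))), cons(f(b, b), 0)), cons(cons(cons(f(f(b, b), pair(b, b)), 0), cons(0, f(b, cons(cons(0, 0), cons(0, 0))))), cons(0, cons(b, 0))))  →  cons(pair(pair(cons(b, 0), f(b, cons(cons(0, 0), cons(0, pair(cons(0, 0), pair(0, 0)))))), cons(f(b, b), 0)), cons(cons(cons(f(f(b, b), pair(b, b)), 0), cons(0, f(b, cons(cons(0, 0), cons(0, 0))))), cons(0, cons(b, 0))))   [R1 at 1.1.2.1]
2. cons(pair(pair(cons(b, 0), f(b, cons(cons(0, 0), cons(0, pair(cons(0, 0), pair(0, 0)))))), cons(f(b, b), 0)), cons(cons(cons(f(f(b, b), pair(b, b)), 0), cons(0, f(b, cons(cons(0, 0), cons(0, 0))))), cons(0, cons(b, 0))))  →  cons(pair(pair(cons(b, 0), b), cons(f(b, b), 0)), cons(cons(cons(f(f(b, b), pair(b, b)), 0), cons(0, f(b, cons(cons(0, 0), cons(0, 0))))), cons(0, cons(b, 0))))   [R1 at 1.1.2]
3. cons(pair(pair(cons(b, 0), b), cons(f(b, b), 0)), cons(cons(cons(f(f(b, b), pair(b, b)), 0), cons(0, f(b, cons(cons(0, 0), cons(0, 0))))), cons(0, cons(b, 0))))  →  cons(pair(pair(cons(b, 0), b), cons(b, 0)), cons(cons(cons(f(f(b, b), pair(b, b)), 0), cons(0, f(b, cons(cons(0, 0), cons(0, 0))))), cons(0, cons(b, 0))))   [R3 at 1.2.1]
4. cons(pair(pair(cons(b, 0), b), cons(b, 0)), cons(cons(cons(f(f(b, b), pair(b, b)), 0), cons(0, f(b, cons(cons(0, 0), cons(0, 0))))), cons(0, cons(b, 0))))  →  cons(pair(pair(cons(b, 0), b), cons(b, 0)), cons(cons(cons(f(b, pair(b, b)), 0), cons(0, f(b, cons(cons(0, 0), cons(0, 0))))), cons(0, cons(b, 0))))   [R3 at 2.1.1.1.1]
5. cons(pair(pair(cons(b, 0), b), cons(b, 0)), cons(cons(cons(f(b, pair(b, b)), 0), cons(0, f(b, cons(cons(0, 0), cons(0, 0))))), cons(0, cons(b, 0))))  →  cons(pair(pair(cons(b, 0), b), cons(b, 0)), cons(cons(cons(b, 0), cons(0, f(b, cons(cons(0, 0), cons(0, 0))))), cons(0, cons(b, 0))))   [R5 at 2.1.1.1]
6. cons(pair(pair(cons(b, 0), b), cons(b, 0)), cons(cons(cons(b, 0), cons(0, f(b, cons(cons(0, 0), cons(0, 0))))), cons(0, cons(b, 0))))  →  cons(pair(pair(cons(b, 0), b), cons(b, 0)), cons(cons(cons(b, 0), cons(0, b)), cons(0, cons(b, 0))))   [R1 at 2.1.2.2]

cons(pair(pair(cons(b, 0), b), cons(b, 0)), cons(cons(cons(b, 0), cons(0, b)), cons(0, cons(b, 0))))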